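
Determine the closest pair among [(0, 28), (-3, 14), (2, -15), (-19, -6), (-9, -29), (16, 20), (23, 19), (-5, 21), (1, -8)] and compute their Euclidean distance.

Computing all pairwise distances among 9 points:

d((0, 28), (-3, 14)) = 14.3178
d((0, 28), (2, -15)) = 43.0465
d((0, 28), (-19, -6)) = 38.9487
d((0, 28), (-9, -29)) = 57.7062
d((0, 28), (16, 20)) = 17.8885
d((0, 28), (23, 19)) = 24.6982
d((0, 28), (-5, 21)) = 8.6023
d((0, 28), (1, -8)) = 36.0139
d((-3, 14), (2, -15)) = 29.4279
d((-3, 14), (-19, -6)) = 25.6125
d((-3, 14), (-9, -29)) = 43.4166
d((-3, 14), (16, 20)) = 19.9249
d((-3, 14), (23, 19)) = 26.4764
d((-3, 14), (-5, 21)) = 7.2801
d((-3, 14), (1, -8)) = 22.3607
d((2, -15), (-19, -6)) = 22.8473
d((2, -15), (-9, -29)) = 17.8045
d((2, -15), (16, 20)) = 37.6962
d((2, -15), (23, 19)) = 39.9625
d((2, -15), (-5, 21)) = 36.6742
d((2, -15), (1, -8)) = 7.0711 <-- minimum
d((-19, -6), (-9, -29)) = 25.0799
d((-19, -6), (16, 20)) = 43.6005
d((-19, -6), (23, 19)) = 48.8774
d((-19, -6), (-5, 21)) = 30.4138
d((-19, -6), (1, -8)) = 20.0998
d((-9, -29), (16, 20)) = 55.0091
d((-9, -29), (23, 19)) = 57.6888
d((-9, -29), (-5, 21)) = 50.1597
d((-9, -29), (1, -8)) = 23.2594
d((16, 20), (23, 19)) = 7.0711 <-- minimum
d((16, 20), (-5, 21)) = 21.0238
d((16, 20), (1, -8)) = 31.7648
d((23, 19), (-5, 21)) = 28.0713
d((23, 19), (1, -8)) = 34.8281
d((-5, 21), (1, -8)) = 29.6142

Minimum distance: 7.0711 (tie among 2 pairs: (2, -15) and (1, -8); (16, 20) and (23, 19))

The minimum Euclidean distance is 7.0711. There is a tie: 2 pairs achieve this minimum — (2, -15) and (1, -8); (16, 20) and (23, 19). Any of these is a valid closest pair. For 9 points, brute-force pairwise comparison is shown above. For large n, the divide-and-conquer algorithm (sort by x, recurse on halves, check the dividing strip) achieves O(n log n).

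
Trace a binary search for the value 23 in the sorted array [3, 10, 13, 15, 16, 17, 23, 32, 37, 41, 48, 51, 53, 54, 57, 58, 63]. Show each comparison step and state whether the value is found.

Binary search for 23 in [3, 10, 13, 15, 16, 17, 23, 32, 37, 41, 48, 51, 53, 54, 57, 58, 63]:

lo=0, hi=16, mid=8, arr[mid]=37 -> 37 > 23, search left half
lo=0, hi=7, mid=3, arr[mid]=15 -> 15 < 23, search right half
lo=4, hi=7, mid=5, arr[mid]=17 -> 17 < 23, search right half
lo=6, hi=7, mid=6, arr[mid]=23 -> Found target at index 6!

Binary search finds 23 at index 6 after 4 comparisons. The search repeatedly halves the search space by comparing with the middle element.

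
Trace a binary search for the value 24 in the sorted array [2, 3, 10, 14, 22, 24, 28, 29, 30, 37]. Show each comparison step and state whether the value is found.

Binary search for 24 in [2, 3, 10, 14, 22, 24, 28, 29, 30, 37]:

lo=0, hi=9, mid=4, arr[mid]=22 -> 22 < 24, search right half
lo=5, hi=9, mid=7, arr[mid]=29 -> 29 > 24, search left half
lo=5, hi=6, mid=5, arr[mid]=24 -> Found target at index 5!

Binary search finds 24 at index 5 after 3 comparisons. The search repeatedly halves the search space by comparing with the middle element.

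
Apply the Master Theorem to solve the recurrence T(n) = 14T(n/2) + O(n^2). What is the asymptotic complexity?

Master Theorem for T(n) = 14T(n/2) + O(n^2):

a = 14, b = 2, c = 2
log_b(a) = log_2(14) = 3.8074

Case 1: c = 2 < log_2(14) = 3.8074
T(n) = O(n^(log_2 14))

For T(n) = 14T(n/2) + O(n^2): log_2(14) = 3.8074. This is Case 1 of the Master Theorem (c < log_b(a), work dominated by leaves), giving O(n^(log_2 14)).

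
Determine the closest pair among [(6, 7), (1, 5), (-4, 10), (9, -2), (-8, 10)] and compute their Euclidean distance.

Computing all pairwise distances among 5 points:

d((6, 7), (1, 5)) = 5.3852
d((6, 7), (-4, 10)) = 10.4403
d((6, 7), (9, -2)) = 9.4868
d((6, 7), (-8, 10)) = 14.3178
d((1, 5), (-4, 10)) = 7.0711
d((1, 5), (9, -2)) = 10.6301
d((1, 5), (-8, 10)) = 10.2956
d((-4, 10), (9, -2)) = 17.6918
d((-4, 10), (-8, 10)) = 4.0 <-- minimum
d((9, -2), (-8, 10)) = 20.8087

Closest pair: (-4, 10) and (-8, 10) with distance 4.0

The closest pair is (-4, 10) and (-8, 10) with Euclidean distance 4.0. For 5 points, brute-force pairwise comparison is shown above. For large n, the divide-and-conquer algorithm (sort by x, recurse on halves, check the dividing strip) achieves O(n log n).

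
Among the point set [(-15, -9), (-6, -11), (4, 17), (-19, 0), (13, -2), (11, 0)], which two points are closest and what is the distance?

Computing all pairwise distances among 6 points:

d((-15, -9), (-6, -11)) = 9.2195
d((-15, -9), (4, 17)) = 32.2025
d((-15, -9), (-19, 0)) = 9.8489
d((-15, -9), (13, -2)) = 28.8617
d((-15, -9), (11, 0)) = 27.5136
d((-6, -11), (4, 17)) = 29.7321
d((-6, -11), (-19, 0)) = 17.0294
d((-6, -11), (13, -2)) = 21.0238
d((-6, -11), (11, 0)) = 20.2485
d((4, 17), (-19, 0)) = 28.6007
d((4, 17), (13, -2)) = 21.0238
d((4, 17), (11, 0)) = 18.3848
d((-19, 0), (13, -2)) = 32.0624
d((-19, 0), (11, 0)) = 30.0
d((13, -2), (11, 0)) = 2.8284 <-- minimum

Closest pair: (13, -2) and (11, 0) with distance 2.8284

The closest pair is (13, -2) and (11, 0) with Euclidean distance 2.8284. For 6 points, brute-force pairwise comparison is shown above. For large n, the divide-and-conquer algorithm (sort by x, recurse on halves, check the dividing strip) achieves O(n log n).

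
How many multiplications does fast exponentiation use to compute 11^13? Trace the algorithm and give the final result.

Computing 11^13 by squaring (build up from 11^1; each line after the first costs one multiplication):

11^1 = 11
11^2 = (11^1)^2 = 11^2 = 121
11^3 = 11 * 11^2 = 11 * 121 = 1331
11^6 = (11^3)^2 = 1331^2 = 1771561
11^12 = (11^6)^2 = 1771561^2 = 3138428376721
11^13 = 11 * 11^12 = 11 * 3138428376721 = 34522712143931

Result: 34522712143931
Multiplications needed: 5 (5 lines after 11^1)

11^13 = 34522712143931. Using exponentiation by squaring, this requires 5 multiplications. The key idea: if the exponent is even, square the half-power; if odd, multiply by the base once.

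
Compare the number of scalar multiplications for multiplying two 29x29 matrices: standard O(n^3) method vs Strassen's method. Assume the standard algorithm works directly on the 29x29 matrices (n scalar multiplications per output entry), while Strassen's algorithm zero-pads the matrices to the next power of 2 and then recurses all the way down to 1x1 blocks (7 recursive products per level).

Matrix multiplication for 29x29 matrices:

Strassen's algorithm requires power-of-2 dimensions. Pad 29x29 to 32x32 (next power of 2).

Standard algorithm: 29^3 = 24389 multiplications
Strassen's algorithm: 7^(log2(32)) = 7^5 = 16807 multiplications
Savings: 24389 - 16807 = 7582 multiplications

Standard: 24389 multiplications (29^3). Strassen: 16807 multiplications (7^5, after padding to 32x32). Strassen reduces 8 recursive multiplications to 7 at each level.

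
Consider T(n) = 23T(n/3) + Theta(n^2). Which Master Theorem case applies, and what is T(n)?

Master Theorem for T(n) = 23T(n/3) + O(n^2):

a = 23, b = 3, c = 2
log_b(a) = log_3(23) = 2.8540

Case 1: c = 2 < log_3(23) = 2.8540
T(n) = O(n^(log_3 23))

For T(n) = 23T(n/3) + O(n^2): log_3(23) = 2.8540. This is Case 1 of the Master Theorem (c < log_b(a), work dominated by leaves), giving O(n^(log_3 23)).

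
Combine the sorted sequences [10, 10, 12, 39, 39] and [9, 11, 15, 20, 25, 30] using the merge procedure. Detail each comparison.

Merging process:

Compare 10 vs 9: take 9 from right. Merged: [9]
Compare 10 vs 11: take 10 from left. Merged: [9, 10]
Compare 10 vs 11: take 10 from left. Merged: [9, 10, 10]
Compare 12 vs 11: take 11 from right. Merged: [9, 10, 10, 11]
Compare 12 vs 15: take 12 from left. Merged: [9, 10, 10, 11, 12]
Compare 39 vs 15: take 15 from right. Merged: [9, 10, 10, 11, 12, 15]
Compare 39 vs 20: take 20 from right. Merged: [9, 10, 10, 11, 12, 15, 20]
Compare 39 vs 25: take 25 from right. Merged: [9, 10, 10, 11, 12, 15, 20, 25]
Compare 39 vs 30: take 30 from right. Merged: [9, 10, 10, 11, 12, 15, 20, 25, 30]
Append remaining from left: [39, 39]. Merged: [9, 10, 10, 11, 12, 15, 20, 25, 30, 39, 39]

Final merged array: [9, 10, 10, 11, 12, 15, 20, 25, 30, 39, 39]
Total comparisons: 9

The merged array is [9, 10, 10, 11, 12, 15, 20, 25, 30, 39, 39], requiring 9 comparisons. The merge step runs in O(n) time where n is the total number of elements.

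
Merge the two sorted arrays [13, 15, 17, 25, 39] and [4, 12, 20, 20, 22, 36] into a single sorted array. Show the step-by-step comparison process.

Merging process:

Compare 13 vs 4: take 4 from right. Merged: [4]
Compare 13 vs 12: take 12 from right. Merged: [4, 12]
Compare 13 vs 20: take 13 from left. Merged: [4, 12, 13]
Compare 15 vs 20: take 15 from left. Merged: [4, 12, 13, 15]
Compare 17 vs 20: take 17 from left. Merged: [4, 12, 13, 15, 17]
Compare 25 vs 20: take 20 from right. Merged: [4, 12, 13, 15, 17, 20]
Compare 25 vs 20: take 20 from right. Merged: [4, 12, 13, 15, 17, 20, 20]
Compare 25 vs 22: take 22 from right. Merged: [4, 12, 13, 15, 17, 20, 20, 22]
Compare 25 vs 36: take 25 from left. Merged: [4, 12, 13, 15, 17, 20, 20, 22, 25]
Compare 39 vs 36: take 36 from right. Merged: [4, 12, 13, 15, 17, 20, 20, 22, 25, 36]
Append remaining from left: [39]. Merged: [4, 12, 13, 15, 17, 20, 20, 22, 25, 36, 39]

Final merged array: [4, 12, 13, 15, 17, 20, 20, 22, 25, 36, 39]
Total comparisons: 10

The merged array is [4, 12, 13, 15, 17, 20, 20, 22, 25, 36, 39], requiring 10 comparisons. The merge step runs in O(n) time where n is the total number of elements.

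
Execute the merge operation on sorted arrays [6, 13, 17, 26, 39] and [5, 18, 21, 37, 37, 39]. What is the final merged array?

Merging process:

Compare 6 vs 5: take 5 from right. Merged: [5]
Compare 6 vs 18: take 6 from left. Merged: [5, 6]
Compare 13 vs 18: take 13 from left. Merged: [5, 6, 13]
Compare 17 vs 18: take 17 from left. Merged: [5, 6, 13, 17]
Compare 26 vs 18: take 18 from right. Merged: [5, 6, 13, 17, 18]
Compare 26 vs 21: take 21 from right. Merged: [5, 6, 13, 17, 18, 21]
Compare 26 vs 37: take 26 from left. Merged: [5, 6, 13, 17, 18, 21, 26]
Compare 39 vs 37: take 37 from right. Merged: [5, 6, 13, 17, 18, 21, 26, 37]
Compare 39 vs 37: take 37 from right. Merged: [5, 6, 13, 17, 18, 21, 26, 37, 37]
Compare 39 vs 39: take 39 from left. Merged: [5, 6, 13, 17, 18, 21, 26, 37, 37, 39]
Append remaining from right: [39]. Merged: [5, 6, 13, 17, 18, 21, 26, 37, 37, 39, 39]

Final merged array: [5, 6, 13, 17, 18, 21, 26, 37, 37, 39, 39]
Total comparisons: 10

The merged array is [5, 6, 13, 17, 18, 21, 26, 37, 37, 39, 39], requiring 10 comparisons. The merge step runs in O(n) time where n is the total number of elements.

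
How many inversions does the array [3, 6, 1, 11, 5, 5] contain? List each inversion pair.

Finding inversions in [3, 6, 1, 11, 5, 5]:

(0, 2): arr[0]=3 > arr[2]=1
(1, 2): arr[1]=6 > arr[2]=1
(1, 4): arr[1]=6 > arr[4]=5
(1, 5): arr[1]=6 > arr[5]=5
(3, 4): arr[3]=11 > arr[4]=5
(3, 5): arr[3]=11 > arr[5]=5

Total inversions: 6

The array has 6 inversion(s): (0,2), (1,2), (1,4), (1,5), (3,4), (3,5). Each pair (i,j) satisfies i < j and arr[i] > arr[j].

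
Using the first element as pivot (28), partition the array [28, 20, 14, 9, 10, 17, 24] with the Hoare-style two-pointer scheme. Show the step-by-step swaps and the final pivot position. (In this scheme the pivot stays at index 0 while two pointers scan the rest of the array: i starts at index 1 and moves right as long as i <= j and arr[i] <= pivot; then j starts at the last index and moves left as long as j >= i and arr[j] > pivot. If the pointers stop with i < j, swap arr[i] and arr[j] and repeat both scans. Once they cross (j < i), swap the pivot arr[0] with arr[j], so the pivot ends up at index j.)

Hoare-style two-pointer partition with pivot = 28:

Initial array: [28, 20, 14, 9, 10, 17, 24]

Pointers start at i = 1, j = 6.
i ends at 7, j ends at 6: the pointers have crossed (j < i), so scanning stops.

Swap pivot arr[0] with arr[6] to place pivot at position 6: [24, 20, 14, 9, 10, 17, 28]
Pivot position: 6

After partitioning with pivot 28, the array becomes [24, 20, 14, 9, 10, 17, 28]. The pivot is placed at index 6. All elements to the left of the pivot are <= 28, and all elements to the right are > 28.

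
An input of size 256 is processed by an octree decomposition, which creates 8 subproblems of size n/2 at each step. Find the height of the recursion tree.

For divide and conquer with division factor 2:

Problem sizes at each level:
Level 0: 256
Level 1: 128
Level 2: 64
Level 3: 32
Level 4: 16
Level 5: 8
Level 6: 4
Level 7: 2
Level 8: 1

The root is level 0 and the size-1 base case is level 8 (the tree spans levels 0 through 8, i.e. 9 levels counting the root), so the depth is the number of divisions: log_2(256) = 8

The recursion tree depth is log_2(256) = 8. At each level, the problem size is divided by 2, so it takes 8 divisions to reduce to a base case of size 1. The algorithm makes 8 recursive calls at each level.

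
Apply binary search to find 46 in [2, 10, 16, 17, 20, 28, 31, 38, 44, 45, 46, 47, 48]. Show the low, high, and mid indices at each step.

Binary search for 46 in [2, 10, 16, 17, 20, 28, 31, 38, 44, 45, 46, 47, 48]:

lo=0, hi=12, mid=6, arr[mid]=31 -> 31 < 46, search right half
lo=7, hi=12, mid=9, arr[mid]=45 -> 45 < 46, search right half
lo=10, hi=12, mid=11, arr[mid]=47 -> 47 > 46, search left half
lo=10, hi=10, mid=10, arr[mid]=46 -> Found target at index 10!

Binary search finds 46 at index 10 after 4 comparisons. The search repeatedly halves the search space by comparing with the middle element.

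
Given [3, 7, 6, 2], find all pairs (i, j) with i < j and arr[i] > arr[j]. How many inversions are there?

Finding inversions in [3, 7, 6, 2]:

(0, 3): arr[0]=3 > arr[3]=2
(1, 2): arr[1]=7 > arr[2]=6
(1, 3): arr[1]=7 > arr[3]=2
(2, 3): arr[2]=6 > arr[3]=2

Total inversions: 4

The array has 4 inversion(s): (0,3), (1,2), (1,3), (2,3). Each pair (i,j) satisfies i < j and arr[i] > arr[j].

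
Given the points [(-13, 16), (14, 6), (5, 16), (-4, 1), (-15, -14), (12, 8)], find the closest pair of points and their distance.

Computing all pairwise distances among 6 points:

d((-13, 16), (14, 6)) = 28.7924
d((-13, 16), (5, 16)) = 18.0
d((-13, 16), (-4, 1)) = 17.4929
d((-13, 16), (-15, -14)) = 30.0666
d((-13, 16), (12, 8)) = 26.2488
d((14, 6), (5, 16)) = 13.4536
d((14, 6), (-4, 1)) = 18.6815
d((14, 6), (-15, -14)) = 35.2278
d((14, 6), (12, 8)) = 2.8284 <-- minimum
d((5, 16), (-4, 1)) = 17.4929
d((5, 16), (-15, -14)) = 36.0555
d((5, 16), (12, 8)) = 10.6301
d((-4, 1), (-15, -14)) = 18.6011
d((-4, 1), (12, 8)) = 17.4642
d((-15, -14), (12, 8)) = 34.8281

Closest pair: (14, 6) and (12, 8) with distance 2.8284

The closest pair is (14, 6) and (12, 8) with Euclidean distance 2.8284. For 6 points, brute-force pairwise comparison is shown above. For large n, the divide-and-conquer algorithm (sort by x, recurse on halves, check the dividing strip) achieves O(n log n).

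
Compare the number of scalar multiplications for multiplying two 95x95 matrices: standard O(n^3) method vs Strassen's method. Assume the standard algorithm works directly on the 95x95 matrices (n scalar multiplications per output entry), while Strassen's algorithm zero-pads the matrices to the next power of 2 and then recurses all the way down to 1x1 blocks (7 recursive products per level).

Matrix multiplication for 95x95 matrices:

Strassen's algorithm requires power-of-2 dimensions. Pad 95x95 to 128x128 (next power of 2).

Standard algorithm: 95^3 = 857375 multiplications
Strassen's algorithm: 7^(log2(128)) = 7^7 = 823543 multiplications
Savings: 857375 - 823543 = 33832 multiplications

Standard: 857375 multiplications (95^3). Strassen: 823543 multiplications (7^7, after padding to 128x128). Strassen reduces 8 recursive multiplications to 7 at each level.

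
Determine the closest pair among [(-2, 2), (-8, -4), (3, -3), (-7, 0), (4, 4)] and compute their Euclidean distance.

Computing all pairwise distances among 5 points:

d((-2, 2), (-8, -4)) = 8.4853
d((-2, 2), (3, -3)) = 7.0711
d((-2, 2), (-7, 0)) = 5.3852
d((-2, 2), (4, 4)) = 6.3246
d((-8, -4), (3, -3)) = 11.0454
d((-8, -4), (-7, 0)) = 4.1231 <-- minimum
d((-8, -4), (4, 4)) = 14.4222
d((3, -3), (-7, 0)) = 10.4403
d((3, -3), (4, 4)) = 7.0711
d((-7, 0), (4, 4)) = 11.7047

Closest pair: (-8, -4) and (-7, 0) with distance 4.1231

The closest pair is (-8, -4) and (-7, 0) with Euclidean distance 4.1231. For 5 points, brute-force pairwise comparison is shown above. For large n, the divide-and-conquer algorithm (sort by x, recurse on halves, check the dividing strip) achieves O(n log n).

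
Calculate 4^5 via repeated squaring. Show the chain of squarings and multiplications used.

Computing 4^5 by squaring (build up from 4^1; each line after the first costs one multiplication):

4^1 = 4
4^2 = (4^1)^2 = 4^2 = 16
4^4 = (4^2)^2 = 16^2 = 256
4^5 = 4 * 4^4 = 4 * 256 = 1024

Result: 1024
Multiplications needed: 3 (3 lines after 4^1)

4^5 = 1024. Using exponentiation by squaring, this requires 3 multiplications. The key idea: if the exponent is even, square the half-power; if odd, multiply by the base once.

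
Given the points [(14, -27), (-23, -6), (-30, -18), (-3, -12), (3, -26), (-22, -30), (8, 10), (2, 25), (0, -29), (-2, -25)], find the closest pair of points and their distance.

Computing all pairwise distances among 10 points:

d((14, -27), (-23, -6)) = 42.5441
d((14, -27), (-30, -18)) = 44.911
d((14, -27), (-3, -12)) = 22.6716
d((14, -27), (3, -26)) = 11.0454
d((14, -27), (-22, -30)) = 36.1248
d((14, -27), (8, 10)) = 37.4833
d((14, -27), (2, 25)) = 53.3667
d((14, -27), (0, -29)) = 14.1421
d((14, -27), (-2, -25)) = 16.1245
d((-23, -6), (-30, -18)) = 13.8924
d((-23, -6), (-3, -12)) = 20.8806
d((-23, -6), (3, -26)) = 32.8024
d((-23, -6), (-22, -30)) = 24.0208
d((-23, -6), (8, 10)) = 34.8855
d((-23, -6), (2, 25)) = 39.8246
d((-23, -6), (0, -29)) = 32.5269
d((-23, -6), (-2, -25)) = 28.3196
d((-30, -18), (-3, -12)) = 27.6586
d((-30, -18), (3, -26)) = 33.9559
d((-30, -18), (-22, -30)) = 14.4222
d((-30, -18), (8, 10)) = 47.2017
d((-30, -18), (2, 25)) = 53.6004
d((-30, -18), (0, -29)) = 31.9531
d((-30, -18), (-2, -25)) = 28.8617
d((-3, -12), (3, -26)) = 15.2315
d((-3, -12), (-22, -30)) = 26.1725
d((-3, -12), (8, 10)) = 24.5967
d((-3, -12), (2, 25)) = 37.3363
d((-3, -12), (0, -29)) = 17.2627
d((-3, -12), (-2, -25)) = 13.0384
d((3, -26), (-22, -30)) = 25.318
d((3, -26), (8, 10)) = 36.3456
d((3, -26), (2, 25)) = 51.0098
d((3, -26), (0, -29)) = 4.2426 <-- minimum
d((3, -26), (-2, -25)) = 5.099
d((-22, -30), (8, 10)) = 50.0
d((-22, -30), (2, 25)) = 60.0083
d((-22, -30), (0, -29)) = 22.0227
d((-22, -30), (-2, -25)) = 20.6155
d((8, 10), (2, 25)) = 16.1555
d((8, 10), (0, -29)) = 39.8121
d((8, 10), (-2, -25)) = 36.4005
d((2, 25), (0, -29)) = 54.037
d((2, 25), (-2, -25)) = 50.1597
d((0, -29), (-2, -25)) = 4.4721

Closest pair: (3, -26) and (0, -29) with distance 4.2426

The closest pair is (3, -26) and (0, -29) with Euclidean distance 4.2426. For 10 points, brute-force pairwise comparison is shown above. For large n, the divide-and-conquer algorithm (sort by x, recurse on halves, check the dividing strip) achieves O(n log n).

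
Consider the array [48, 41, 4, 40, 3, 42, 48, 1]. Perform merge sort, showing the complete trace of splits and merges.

Merge sort trace:

Split: [48, 41, 4, 40, 3, 42, 48, 1] -> [48, 41, 4, 40] and [3, 42, 48, 1]
  Split: [48, 41, 4, 40] -> [48, 41] and [4, 40]
    Split: [48, 41] -> [48] and [41]
    Merge: [48] + [41] -> [41, 48]
    Split: [4, 40] -> [4] and [40]
    Merge: [4] + [40] -> [4, 40]
  Merge: [41, 48] + [4, 40] -> [4, 40, 41, 48]
  Split: [3, 42, 48, 1] -> [3, 42] and [48, 1]
    Split: [3, 42] -> [3] and [42]
    Merge: [3] + [42] -> [3, 42]
    Split: [48, 1] -> [48] and [1]
    Merge: [48] + [1] -> [1, 48]
  Merge: [3, 42] + [1, 48] -> [1, 3, 42, 48]
Merge: [4, 40, 41, 48] + [1, 3, 42, 48] -> [1, 3, 4, 40, 41, 42, 48, 48]

Final sorted array: [1, 3, 4, 40, 41, 42, 48, 48]

The merge sort proceeds by recursively splitting the array and merging sorted halves.
After all merges, the sorted array is [1, 3, 4, 40, 41, 42, 48, 48].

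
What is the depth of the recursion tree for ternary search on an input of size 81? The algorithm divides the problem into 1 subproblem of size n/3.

For divide and conquer with division factor 3:

Problem sizes at each level:
Level 0: 81
Level 1: 27
Level 2: 9
Level 3: 3
Level 4: 1

The root is level 0 and the size-1 base case is level 4 (the tree spans levels 0 through 4, i.e. 5 levels counting the root), so the depth is the number of divisions: log_3(81) = 4

The recursion tree depth is log_3(81) = 4. At each level, the problem size is divided by 3, so it takes 4 divisions to reduce to a base case of size 1. The algorithm makes 1 recursive call at each level.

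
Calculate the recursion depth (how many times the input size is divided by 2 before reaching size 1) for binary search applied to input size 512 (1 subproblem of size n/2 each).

For divide and conquer with division factor 2:

Problem sizes at each level:
Level 0: 512
Level 1: 256
Level 2: 128
Level 3: 64
Level 4: 32
Level 5: 16
Level 6: 8
Level 7: 4
Level 8: 2
Level 9: 1

The root is level 0 and the size-1 base case is level 9 (the tree spans levels 0 through 9, i.e. 10 levels counting the root), so the depth is the number of divisions: log_2(512) = 9

The recursion tree depth is log_2(512) = 9. At each level, the problem size is divided by 2, so it takes 9 divisions to reduce to a base case of size 1. The algorithm makes 1 recursive call at each level.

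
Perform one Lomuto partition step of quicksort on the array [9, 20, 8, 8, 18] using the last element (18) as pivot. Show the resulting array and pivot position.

Lomuto partition with pivot = 18:

Initial array: [9, 20, 8, 8, 18]

arr[0]=9 <= 18: swap with position 0, array becomes [9, 20, 8, 8, 18]
arr[1]=20 > 18: no swap
arr[2]=8 <= 18: swap with position 1, array becomes [9, 8, 20, 8, 18]
arr[3]=8 <= 18: swap with position 2, array becomes [9, 8, 8, 20, 18]

Place pivot at position 3: [9, 8, 8, 18, 20]
Pivot position: 3

After partitioning with pivot 18, the array becomes [9, 8, 8, 18, 20]. The pivot is placed at index 3. All elements to the left of the pivot are <= 18, and all elements to the right are > 18.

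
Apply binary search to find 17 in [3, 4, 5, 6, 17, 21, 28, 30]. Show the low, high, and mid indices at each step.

Binary search for 17 in [3, 4, 5, 6, 17, 21, 28, 30]:

lo=0, hi=7, mid=3, arr[mid]=6 -> 6 < 17, search right half
lo=4, hi=7, mid=5, arr[mid]=21 -> 21 > 17, search left half
lo=4, hi=4, mid=4, arr[mid]=17 -> Found target at index 4!

Binary search finds 17 at index 4 after 3 comparisons. The search repeatedly halves the search space by comparing with the middle element.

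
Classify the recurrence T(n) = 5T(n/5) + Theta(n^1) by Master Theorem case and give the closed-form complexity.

Master Theorem for T(n) = 5T(n/5) + O(n^1):

a = 5, b = 5, c = 1
log_b(a) = log_5(5) = 1.0000

Case 2: c = 1 = log_5(5) = 1.0000
T(n) = O(n^1 log n) = O(n log n)

For T(n) = 5T(n/5) + O(n^1): log_5(5) = 1.0000. This is Case 2 of the Master Theorem (c = log_b(a), equal work at all levels), giving O(n log n).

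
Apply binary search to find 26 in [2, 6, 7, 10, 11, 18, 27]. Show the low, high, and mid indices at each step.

Binary search for 26 in [2, 6, 7, 10, 11, 18, 27]:

lo=0, hi=6, mid=3, arr[mid]=10 -> 10 < 26, search right half
lo=4, hi=6, mid=5, arr[mid]=18 -> 18 < 26, search right half
lo=6, hi=6, mid=6, arr[mid]=27 -> 27 > 26, search left half
lo=6 > hi=5, target 26 not found

Binary search determines that 26 is not in the array after 3 comparisons. The search space was exhausted without finding the target.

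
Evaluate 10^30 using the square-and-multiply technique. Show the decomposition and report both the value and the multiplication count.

Computing 10^30 by squaring (build up from 10^1; each line after the first costs one multiplication):

10^1 = 10
10^2 = (10^1)^2 = 10^2 = 100
10^3 = 10 * 10^2 = 10 * 100 = 1000
10^6 = (10^3)^2 = 1000^2 = 1000000
10^7 = 10 * 10^6 = 10 * 1000000 = 10000000
10^14 = (10^7)^2 = 10000000^2 = 100000000000000
10^15 = 10 * 10^14 = 10 * 100000000000000 = 1000000000000000
10^30 = (10^15)^2 = 1000000000000000^2 = 1000000000000000000000000000000

Result: 1000000000000000000000000000000
Multiplications needed: 7 (7 lines after 10^1)

10^30 = 1000000000000000000000000000000. Using exponentiation by squaring, this requires 7 multiplications. The key idea: if the exponent is even, square the half-power; if odd, multiply by the base once.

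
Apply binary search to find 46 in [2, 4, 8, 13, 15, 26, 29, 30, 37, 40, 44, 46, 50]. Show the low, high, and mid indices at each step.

Binary search for 46 in [2, 4, 8, 13, 15, 26, 29, 30, 37, 40, 44, 46, 50]:

lo=0, hi=12, mid=6, arr[mid]=29 -> 29 < 46, search right half
lo=7, hi=12, mid=9, arr[mid]=40 -> 40 < 46, search right half
lo=10, hi=12, mid=11, arr[mid]=46 -> Found target at index 11!

Binary search finds 46 at index 11 after 3 comparisons. The search repeatedly halves the search space by comparing with the middle element.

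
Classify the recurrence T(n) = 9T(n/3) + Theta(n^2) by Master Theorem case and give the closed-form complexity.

Master Theorem for T(n) = 9T(n/3) + O(n^2):

a = 9, b = 3, c = 2
log_b(a) = log_3(9) = 2.0000

Case 2: c = 2 = log_3(9) = 2.0000
T(n) = O(n^2 log n) = O(n^2 log n)

For T(n) = 9T(n/3) + O(n^2): log_3(9) = 2.0000. This is Case 2 of the Master Theorem (c = log_b(a), equal work at all levels), giving O(n^2 log n).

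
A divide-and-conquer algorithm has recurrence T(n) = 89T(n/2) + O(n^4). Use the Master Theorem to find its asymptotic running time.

Master Theorem for T(n) = 89T(n/2) + O(n^4):

a = 89, b = 2, c = 4
log_b(a) = log_2(89) = 6.4757

Case 1: c = 4 < log_2(89) = 6.4757
T(n) = O(n^(log_2 89))

For T(n) = 89T(n/2) + O(n^4): log_2(89) = 6.4757. This is Case 1 of the Master Theorem (c < log_b(a), work dominated by leaves), giving O(n^(log_2 89)).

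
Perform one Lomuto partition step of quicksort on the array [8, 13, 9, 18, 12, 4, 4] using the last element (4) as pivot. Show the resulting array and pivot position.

Lomuto partition with pivot = 4:

Initial array: [8, 13, 9, 18, 12, 4, 4]

arr[0]=8 > 4: no swap
arr[1]=13 > 4: no swap
arr[2]=9 > 4: no swap
arr[3]=18 > 4: no swap
arr[4]=12 > 4: no swap
arr[5]=4 <= 4: swap with position 0, array becomes [4, 13, 9, 18, 12, 8, 4]

Place pivot at position 1: [4, 4, 9, 18, 12, 8, 13]
Pivot position: 1

After partitioning with pivot 4, the array becomes [4, 4, 9, 18, 12, 8, 13]. The pivot is placed at index 1. All elements to the left of the pivot are <= 4, and all elements to the right are > 4.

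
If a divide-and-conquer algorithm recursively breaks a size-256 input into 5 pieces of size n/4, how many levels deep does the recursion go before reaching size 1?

For divide and conquer with division factor 4:

Problem sizes at each level:
Level 0: 256
Level 1: 64
Level 2: 16
Level 3: 4
Level 4: 1

The root is level 0 and the size-1 base case is level 4 (the tree spans levels 0 through 4, i.e. 5 levels counting the root), so the depth is the number of divisions: log_4(256) = 4

The recursion tree depth is log_4(256) = 4. At each level, the problem size is divided by 4, so it takes 4 divisions to reduce to a base case of size 1. The algorithm makes 5 recursive calls at each level.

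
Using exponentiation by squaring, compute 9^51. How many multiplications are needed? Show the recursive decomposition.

Computing 9^51 by squaring (build up from 9^1; each line after the first costs one multiplication):

9^1 = 9
9^2 = (9^1)^2 = 9^2 = 81
9^3 = 9 * 9^2 = 9 * 81 = 729
9^6 = (9^3)^2 = 729^2 = 531441
9^12 = (9^6)^2 = 531441^2 = 282429536481
9^24 = (9^12)^2 = 282429536481^2 = 79766443076872509863361
9^25 = 9 * 9^24 = 9 * 79766443076872509863361 = 717897987691852588770249
9^50 = (9^25)^2 = 717897987691852588770249^2 = 515377520732011331036461129765621272702107522001
9^51 = 9 * 9^50 = 9 * 515377520732011331036461129765621272702107522001 = 4638397686588101979328150167890591454318967698009

Result: 4638397686588101979328150167890591454318967698009
Multiplications needed: 8 (8 lines after 9^1)

9^51 = 4638397686588101979328150167890591454318967698009. Using exponentiation by squaring, this requires 8 multiplications. The key idea: if the exponent is even, square the half-power; if odd, multiply by the base once.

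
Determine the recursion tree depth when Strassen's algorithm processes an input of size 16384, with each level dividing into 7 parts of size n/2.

For divide and conquer with division factor 2:

Problem sizes at each level:
Level 0: 16384
Level 1: 8192
Level 2: 4096
Level 3: 2048
Level 4: 1024
Level 5: 512
Level 6: 256
Level 7: 128
Level 8: 64
Level 9: 32
Level 10: 16
Level 11: 8
Level 12: 4
Level 13: 2
Level 14: 1

The root is level 0 and the size-1 base case is level 14 (the tree spans levels 0 through 14, i.e. 15 levels counting the root), so the depth is the number of divisions: log_2(16384) = 14

The recursion tree depth is log_2(16384) = 14. At each level, the problem size is divided by 2, so it takes 14 divisions to reduce to a base case of size 1. The algorithm makes 7 recursive calls at each level.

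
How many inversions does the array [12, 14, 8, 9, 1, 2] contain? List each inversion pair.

Finding inversions in [12, 14, 8, 9, 1, 2]:

(0, 2): arr[0]=12 > arr[2]=8
(0, 3): arr[0]=12 > arr[3]=9
(0, 4): arr[0]=12 > arr[4]=1
(0, 5): arr[0]=12 > arr[5]=2
(1, 2): arr[1]=14 > arr[2]=8
(1, 3): arr[1]=14 > arr[3]=9
(1, 4): arr[1]=14 > arr[4]=1
(1, 5): arr[1]=14 > arr[5]=2
(2, 4): arr[2]=8 > arr[4]=1
(2, 5): arr[2]=8 > arr[5]=2
(3, 4): arr[3]=9 > arr[4]=1
(3, 5): arr[3]=9 > arr[5]=2

Total inversions: 12

The array has 12 inversion(s): (0,2), (0,3), (0,4), (0,5), (1,2), (1,3), (1,4), (1,5), (2,4), (2,5), (3,4), (3,5). Each pair (i,j) satisfies i < j and arr[i] > arr[j].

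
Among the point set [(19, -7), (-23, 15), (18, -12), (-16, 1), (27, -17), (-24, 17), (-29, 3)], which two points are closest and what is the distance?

Computing all pairwise distances among 7 points:

d((19, -7), (-23, 15)) = 47.4131
d((19, -7), (18, -12)) = 5.099
d((19, -7), (-16, 1)) = 35.9026
d((19, -7), (27, -17)) = 12.8062
d((19, -7), (-24, 17)) = 49.2443
d((19, -7), (-29, 3)) = 49.0306
d((-23, 15), (18, -12)) = 49.0918
d((-23, 15), (-16, 1)) = 15.6525
d((-23, 15), (27, -17)) = 59.3633
d((-23, 15), (-24, 17)) = 2.2361 <-- minimum
d((-23, 15), (-29, 3)) = 13.4164
d((18, -12), (-16, 1)) = 36.4005
d((18, -12), (27, -17)) = 10.2956
d((18, -12), (-24, 17)) = 51.0392
d((18, -12), (-29, 3)) = 49.3356
d((-16, 1), (27, -17)) = 46.6154
d((-16, 1), (-24, 17)) = 17.8885
d((-16, 1), (-29, 3)) = 13.1529
d((27, -17), (-24, 17)) = 61.2944
d((27, -17), (-29, 3)) = 59.4643
d((-24, 17), (-29, 3)) = 14.8661

Closest pair: (-23, 15) and (-24, 17) with distance 2.2361

The closest pair is (-23, 15) and (-24, 17) with Euclidean distance 2.2361. For 7 points, brute-force pairwise comparison is shown above. For large n, the divide-and-conquer algorithm (sort by x, recurse on halves, check the dividing strip) achieves O(n log n).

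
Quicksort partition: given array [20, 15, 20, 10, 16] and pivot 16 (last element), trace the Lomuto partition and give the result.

Lomuto partition with pivot = 16:

Initial array: [20, 15, 20, 10, 16]

arr[0]=20 > 16: no swap
arr[1]=15 <= 16: swap with position 0, array becomes [15, 20, 20, 10, 16]
arr[2]=20 > 16: no swap
arr[3]=10 <= 16: swap with position 1, array becomes [15, 10, 20, 20, 16]

Place pivot at position 2: [15, 10, 16, 20, 20]
Pivot position: 2

After partitioning with pivot 16, the array becomes [15, 10, 16, 20, 20]. The pivot is placed at index 2. All elements to the left of the pivot are <= 16, and all elements to the right are > 16.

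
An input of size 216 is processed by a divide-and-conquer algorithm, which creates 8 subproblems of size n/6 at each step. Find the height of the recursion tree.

For divide and conquer with division factor 6:

Problem sizes at each level:
Level 0: 216
Level 1: 36
Level 2: 6
Level 3: 1

The root is level 0 and the size-1 base case is level 3 (the tree spans levels 0 through 3, i.e. 4 levels counting the root), so the depth is the number of divisions: log_6(216) = 3

The recursion tree depth is log_6(216) = 3. At each level, the problem size is divided by 6, so it takes 3 divisions to reduce to a base case of size 1. The algorithm makes 8 recursive calls at each level.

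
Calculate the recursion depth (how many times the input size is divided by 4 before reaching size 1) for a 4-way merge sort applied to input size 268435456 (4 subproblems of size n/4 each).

For divide and conquer with division factor 4:

Problem sizes at each level:
Level 0: 268435456
Level 1: 67108864
Level 2: 16777216
Level 3: 4194304
Level 4: 1048576
Level 5: 262144
Level 6: 65536
Level 7: 16384
Level 8: 4096
Level 9: 1024
Level 10: 256
Level 11: 64
Level 12: 16
Level 13: 4
Level 14: 1

The root is level 0 and the size-1 base case is level 14 (the tree spans levels 0 through 14, i.e. 15 levels counting the root), so the depth is the number of divisions: log_4(268435456) = 14

The recursion tree depth is log_4(268435456) = 14. At each level, the problem size is divided by 4, so it takes 14 divisions to reduce to a base case of size 1. The algorithm makes 4 recursive calls at each level.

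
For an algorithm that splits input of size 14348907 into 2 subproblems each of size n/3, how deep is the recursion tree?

For divide and conquer with division factor 3:

Problem sizes at each level:
Level 0: 14348907
Level 1: 4782969
Level 2: 1594323
Level 3: 531441
Level 4: 177147
Level 5: 59049
Level 6: 19683
Level 7: 6561
Level 8: 2187
Level 9: 729
Level 10: 243
Level 11: 81
Level 12: 27
Level 13: 9
Level 14: 3
Level 15: 1

The root is level 0 and the size-1 base case is level 15 (the tree spans levels 0 through 15, i.e. 16 levels counting the root), so the depth is the number of divisions: log_3(14348907) = 15

The recursion tree depth is log_3(14348907) = 15. At each level, the problem size is divided by 3, so it takes 15 divisions to reduce to a base case of size 1. The algorithm makes 2 recursive calls at each level.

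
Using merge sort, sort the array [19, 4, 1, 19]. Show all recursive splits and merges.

Merge sort trace:

Split: [19, 4, 1, 19] -> [19, 4] and [1, 19]
  Split: [19, 4] -> [19] and [4]
  Merge: [19] + [4] -> [4, 19]
  Split: [1, 19] -> [1] and [19]
  Merge: [1] + [19] -> [1, 19]
Merge: [4, 19] + [1, 19] -> [1, 4, 19, 19]

Final sorted array: [1, 4, 19, 19]

The merge sort proceeds by recursively splitting the array and merging sorted halves.
After all merges, the sorted array is [1, 4, 19, 19].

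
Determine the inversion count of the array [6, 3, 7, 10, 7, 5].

Finding inversions in [6, 3, 7, 10, 7, 5]:

(0, 1): arr[0]=6 > arr[1]=3
(0, 5): arr[0]=6 > arr[5]=5
(2, 5): arr[2]=7 > arr[5]=5
(3, 4): arr[3]=10 > arr[4]=7
(3, 5): arr[3]=10 > arr[5]=5
(4, 5): arr[4]=7 > arr[5]=5

Total inversions: 6

The array has 6 inversion(s): (0,1), (0,5), (2,5), (3,4), (3,5), (4,5). Each pair (i,j) satisfies i < j and arr[i] > arr[j].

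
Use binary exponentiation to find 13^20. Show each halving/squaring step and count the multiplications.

Computing 13^20 by squaring (build up from 13^1; each line after the first costs one multiplication):

13^1 = 13
13^2 = (13^1)^2 = 13^2 = 169
13^4 = (13^2)^2 = 169^2 = 28561
13^5 = 13 * 13^4 = 13 * 28561 = 371293
13^10 = (13^5)^2 = 371293^2 = 137858491849
13^20 = (13^10)^2 = 137858491849^2 = 19004963774880799438801

Result: 19004963774880799438801
Multiplications needed: 5 (5 lines after 13^1)

13^20 = 19004963774880799438801. Using exponentiation by squaring, this requires 5 multiplications. The key idea: if the exponent is even, square the half-power; if odd, multiply by the base once.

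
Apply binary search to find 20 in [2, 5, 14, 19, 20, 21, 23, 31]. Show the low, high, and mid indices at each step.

Binary search for 20 in [2, 5, 14, 19, 20, 21, 23, 31]:

lo=0, hi=7, mid=3, arr[mid]=19 -> 19 < 20, search right half
lo=4, hi=7, mid=5, arr[mid]=21 -> 21 > 20, search left half
lo=4, hi=4, mid=4, arr[mid]=20 -> Found target at index 4!

Binary search finds 20 at index 4 after 3 comparisons. The search repeatedly halves the search space by comparing with the middle element.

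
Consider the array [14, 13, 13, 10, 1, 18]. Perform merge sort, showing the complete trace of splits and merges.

Merge sort trace:

Split: [14, 13, 13, 10, 1, 18] -> [14, 13, 13] and [10, 1, 18]
  Split: [14, 13, 13] -> [14] and [13, 13]
    Split: [13, 13] -> [13] and [13]
    Merge: [13] + [13] -> [13, 13]
  Merge: [14] + [13, 13] -> [13, 13, 14]
  Split: [10, 1, 18] -> [10] and [1, 18]
    Split: [1, 18] -> [1] and [18]
    Merge: [1] + [18] -> [1, 18]
  Merge: [10] + [1, 18] -> [1, 10, 18]
Merge: [13, 13, 14] + [1, 10, 18] -> [1, 10, 13, 13, 14, 18]

Final sorted array: [1, 10, 13, 13, 14, 18]

The merge sort proceeds by recursively splitting the array and merging sorted halves.
After all merges, the sorted array is [1, 10, 13, 13, 14, 18].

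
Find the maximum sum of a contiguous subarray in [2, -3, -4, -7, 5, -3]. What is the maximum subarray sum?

Using Kadane's algorithm on [2, -3, -4, -7, 5, -3]:

Scanning through the array:
Position 1 (value -3): max_ending_here = -1, max_so_far = 2
Position 2 (value -4): max_ending_here = -4, max_so_far = 2
Position 3 (value -7): max_ending_here = -7, max_so_far = 2
Position 4 (value 5): max_ending_here = 5, max_so_far = 5
Position 5 (value -3): max_ending_here = 2, max_so_far = 5

Maximum subarray: [5]
Maximum sum: 5

The maximum subarray is [5] with sum 5. This subarray runs from index 4 to index 4.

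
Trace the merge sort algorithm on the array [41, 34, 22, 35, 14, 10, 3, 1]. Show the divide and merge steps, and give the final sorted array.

Merge sort trace:

Split: [41, 34, 22, 35, 14, 10, 3, 1] -> [41, 34, 22, 35] and [14, 10, 3, 1]
  Split: [41, 34, 22, 35] -> [41, 34] and [22, 35]
    Split: [41, 34] -> [41] and [34]
    Merge: [41] + [34] -> [34, 41]
    Split: [22, 35] -> [22] and [35]
    Merge: [22] + [35] -> [22, 35]
  Merge: [34, 41] + [22, 35] -> [22, 34, 35, 41]
  Split: [14, 10, 3, 1] -> [14, 10] and [3, 1]
    Split: [14, 10] -> [14] and [10]
    Merge: [14] + [10] -> [10, 14]
    Split: [3, 1] -> [3] and [1]
    Merge: [3] + [1] -> [1, 3]
  Merge: [10, 14] + [1, 3] -> [1, 3, 10, 14]
Merge: [22, 34, 35, 41] + [1, 3, 10, 14] -> [1, 3, 10, 14, 22, 34, 35, 41]

Final sorted array: [1, 3, 10, 14, 22, 34, 35, 41]

The merge sort proceeds by recursively splitting the array and merging sorted halves.
After all merges, the sorted array is [1, 3, 10, 14, 22, 34, 35, 41].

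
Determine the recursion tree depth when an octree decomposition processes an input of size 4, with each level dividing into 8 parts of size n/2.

For divide and conquer with division factor 2:

Problem sizes at each level:
Level 0: 4
Level 1: 2
Level 2: 1

The root is level 0 and the size-1 base case is level 2 (the tree spans levels 0 through 2, i.e. 3 levels counting the root), so the depth is the number of divisions: log_2(4) = 2

The recursion tree depth is log_2(4) = 2. At each level, the problem size is divided by 2, so it takes 2 divisions to reduce to a base case of size 1. The algorithm makes 8 recursive calls at each level.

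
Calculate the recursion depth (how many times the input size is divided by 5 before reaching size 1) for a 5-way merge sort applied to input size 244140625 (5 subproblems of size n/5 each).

For divide and conquer with division factor 5:

Problem sizes at each level:
Level 0: 244140625
Level 1: 48828125
Level 2: 9765625
Level 3: 1953125
Level 4: 390625
Level 5: 78125
Level 6: 15625
Level 7: 3125
Level 8: 625
Level 9: 125
Level 10: 25
Level 11: 5
Level 12: 1

The root is level 0 and the size-1 base case is level 12 (the tree spans levels 0 through 12, i.e. 13 levels counting the root), so the depth is the number of divisions: log_5(244140625) = 12

The recursion tree depth is log_5(244140625) = 12. At each level, the problem size is divided by 5, so it takes 12 divisions to reduce to a base case of size 1. The algorithm makes 5 recursive calls at each level.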